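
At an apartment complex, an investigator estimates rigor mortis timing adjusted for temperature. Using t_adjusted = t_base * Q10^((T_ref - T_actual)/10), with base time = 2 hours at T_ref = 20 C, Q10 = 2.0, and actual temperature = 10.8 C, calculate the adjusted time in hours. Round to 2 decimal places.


Rigor mortis time adjustment:
Exponent = (T_ref - T_actual) / 10 = (20 - 10.8) / 10 = 0.92
Q10 factor = 2.0^0.92 = 1.89212
t_adjusted = 2 * 1.89212 = 3.78 hours

3.78


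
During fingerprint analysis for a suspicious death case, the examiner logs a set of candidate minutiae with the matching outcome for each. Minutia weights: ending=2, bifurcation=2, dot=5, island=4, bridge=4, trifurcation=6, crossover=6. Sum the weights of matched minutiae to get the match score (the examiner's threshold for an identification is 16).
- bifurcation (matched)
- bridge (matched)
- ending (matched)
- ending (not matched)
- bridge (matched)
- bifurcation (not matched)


Weighted minutiae match score:
  bifurcation: matched, +2 (running total 2)
  bridge: matched, +4 (running total 6)
  ending: matched, +2 (running total 8)
  ending: not matched, +0
  bridge: matched, +4 (running total 12)
  bifurcation: not matched, +0
Total score = 12
Threshold = 16; verdict = inconclusive

12


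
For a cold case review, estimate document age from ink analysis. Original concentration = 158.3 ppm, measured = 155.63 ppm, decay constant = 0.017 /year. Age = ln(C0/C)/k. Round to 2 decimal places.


Document age estimation:
C0/C = 158.3 / 155.63 = 1.017156
ln(C0/C) = 0.01701
t = 0.01701 / 0.017 = 1.00 years

1.00


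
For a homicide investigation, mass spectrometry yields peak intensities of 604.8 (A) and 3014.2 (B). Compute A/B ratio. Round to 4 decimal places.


Spectral peak ratio:
Peak A = 604.8 counts
Peak B = 3014.2 counts
Ratio = 604.8 / 3014.2 = 0.2007

0.2007


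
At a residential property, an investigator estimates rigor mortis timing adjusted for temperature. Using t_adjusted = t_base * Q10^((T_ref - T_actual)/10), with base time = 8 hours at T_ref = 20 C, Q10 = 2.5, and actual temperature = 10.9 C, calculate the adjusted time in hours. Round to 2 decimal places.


Rigor mortis time adjustment:
Exponent = (T_ref - T_actual) / 10 = (20 - 10.9) / 10 = 0.91
Q10 factor = 2.5^0.91 = 2.30211
t_adjusted = 8 * 2.30211 = 18.42 hours

18.42


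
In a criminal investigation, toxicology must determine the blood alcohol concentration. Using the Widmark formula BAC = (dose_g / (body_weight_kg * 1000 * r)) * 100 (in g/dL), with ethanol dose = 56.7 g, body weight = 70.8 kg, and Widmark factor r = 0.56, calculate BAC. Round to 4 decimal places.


Applying the Widmark formula:
BAC = (dose_g / (body_wt * 1000 * r)) * 100
Denominator = 70.8 * 1000 * 0.56 = 39648
BAC = (56.7 / 39648) * 100
BAC = 0.1430 g/dL

0.1430


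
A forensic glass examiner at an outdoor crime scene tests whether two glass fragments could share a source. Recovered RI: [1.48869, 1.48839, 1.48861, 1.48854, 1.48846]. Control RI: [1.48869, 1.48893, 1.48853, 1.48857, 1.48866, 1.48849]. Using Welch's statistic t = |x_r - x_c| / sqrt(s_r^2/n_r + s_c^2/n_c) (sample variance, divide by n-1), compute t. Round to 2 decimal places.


Welch's t-criterion for glass RI comparison:
Recovered mean = sum / n_r = 7.44269 / 5 = 1.488538
Control mean = sum / n_c = 8.93187 / 6 = 1.488645
Recovered sample variance s_r^2 = 1.407e-08
Control sample variance s_c^2 = 2.527e-08
Welch SE (unpooled) = sqrt(s_r^2/n_r + s_c^2/n_c) = sqrt(2.814e-09 + 4.21167e-09) = sqrt(7.02567e-09) = 8.38193e-05
|mean_r - mean_c| = 0.000107
t = 0.000107 / 8.38193e-05 = 1.28

1.28


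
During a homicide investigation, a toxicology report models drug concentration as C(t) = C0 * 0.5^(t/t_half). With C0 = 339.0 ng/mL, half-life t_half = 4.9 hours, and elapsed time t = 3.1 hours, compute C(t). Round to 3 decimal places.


Drug concentration decay:
Number of half-lives = t / t_half = 3.1 / 4.9 = 0.632653
Decay factor = 0.5^0.632653 = 0.64498924
C(t) = 339.0 * 0.64498924 = 218.651 ng/mL

218.651


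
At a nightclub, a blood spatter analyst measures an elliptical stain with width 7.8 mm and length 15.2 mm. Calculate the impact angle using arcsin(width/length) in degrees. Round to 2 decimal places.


Blood spatter impact angle calculation:
width / length = 7.8 / 15.2 = 0.513158
angle = arcsin(0.513158)
angle = 30.87 degrees

30.87


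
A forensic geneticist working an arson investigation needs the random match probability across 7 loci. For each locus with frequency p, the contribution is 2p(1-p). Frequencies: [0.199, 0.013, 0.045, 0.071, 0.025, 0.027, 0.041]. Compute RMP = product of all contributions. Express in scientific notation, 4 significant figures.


Computing RMP for 7 loci:
Locus 1: 2 * 0.199 * 0.801 = 0.318798
Locus 2: 2 * 0.013 * 0.987 = 0.025662
Locus 3: 2 * 0.045 * 0.955 = 0.08595
Locus 4: 2 * 0.071 * 0.929 = 0.131918
Locus 5: 2 * 0.025 * 0.975 = 0.04875
Locus 6: 2 * 0.027 * 0.973 = 0.052542
Locus 7: 2 * 0.041 * 0.959 = 0.078638
RMP = 1.868e-08

1.868e-08


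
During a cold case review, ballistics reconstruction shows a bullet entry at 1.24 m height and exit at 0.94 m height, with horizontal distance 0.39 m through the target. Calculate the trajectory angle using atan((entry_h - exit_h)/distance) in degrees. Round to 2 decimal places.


Bullet trajectory angle:
Height difference = 1.24 - 0.94 = 0.3 m
angle = atan(0.3 / 0.39)
angle = atan(0.769231)
angle = 37.57 degrees

37.57


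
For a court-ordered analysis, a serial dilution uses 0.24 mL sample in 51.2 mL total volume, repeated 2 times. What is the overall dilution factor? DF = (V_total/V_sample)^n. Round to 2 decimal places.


Dilution factor calculation:
Single dilution = V_total / V_sample = 51.2 / 0.24 ≈ 213.333333
Number of dilutions = 2
Total DF = (51.2 / 0.24)^2 (full precision, rounded at the end) = 45511.11

45511.11


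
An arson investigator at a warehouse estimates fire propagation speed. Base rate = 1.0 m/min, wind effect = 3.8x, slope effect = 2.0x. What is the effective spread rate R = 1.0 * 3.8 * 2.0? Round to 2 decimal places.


Fire spread rate calculation:
R = R0 * wind_factor * slope_factor
= 1.0 * 3.8 * 2.0
= 3.8 * 2.0
= 7.60 m/min

7.60


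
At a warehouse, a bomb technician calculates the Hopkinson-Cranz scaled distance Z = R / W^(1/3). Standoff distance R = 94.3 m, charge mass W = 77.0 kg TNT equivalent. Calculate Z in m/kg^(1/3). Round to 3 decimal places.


Scaled distance calculation:
W^(1/3) = 77.0^(1/3) = 4.254321
Z = R / W^(1/3) = 94.3 / 4.254321
Z = 22.166 m/kg^(1/3)

22.166


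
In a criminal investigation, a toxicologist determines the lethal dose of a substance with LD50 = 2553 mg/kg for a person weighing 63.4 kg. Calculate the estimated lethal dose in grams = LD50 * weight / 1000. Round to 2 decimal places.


Lethal dose calculation:
Lethal dose = LD50 * body_weight / 1000
= 2553 * 63.4 / 1000
= 161860.2 / 1000
= 161.86 g

161.86


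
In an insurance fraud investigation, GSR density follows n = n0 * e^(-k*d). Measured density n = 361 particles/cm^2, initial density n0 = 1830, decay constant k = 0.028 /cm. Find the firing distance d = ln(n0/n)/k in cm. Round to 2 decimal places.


GSR distance calculation:
n0/n = 1830 / 361 = 5.069252
ln(n0/n) = 1.623193
d = 1.623193 / 0.028 = 57.97 cm

57.97


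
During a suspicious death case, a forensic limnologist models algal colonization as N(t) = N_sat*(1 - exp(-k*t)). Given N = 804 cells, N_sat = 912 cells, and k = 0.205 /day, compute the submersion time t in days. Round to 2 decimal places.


PMSI from diatom colonization curve:
N / N_sat = 804 / 912 = 0.881579
1 - N/N_sat = 0.118421
ln(1 - N/N_sat) = -2.133509
t = -ln(1 - N/N_sat) / k = -(-2.133509) / 0.205 = 10.41 days

10.41


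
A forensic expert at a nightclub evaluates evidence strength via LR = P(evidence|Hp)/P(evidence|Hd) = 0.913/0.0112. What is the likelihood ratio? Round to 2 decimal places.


Likelihood ratio calculation:
LR = P(E|Hp) / P(E|Hd)
LR = 0.913 / 0.0112
LR = 81.52

81.52


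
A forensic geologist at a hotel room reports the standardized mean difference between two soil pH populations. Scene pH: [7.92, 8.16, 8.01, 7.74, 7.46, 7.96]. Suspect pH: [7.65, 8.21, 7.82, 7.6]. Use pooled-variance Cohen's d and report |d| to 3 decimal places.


Pooled-variance Cohen's d for soil pH comparison:
Scene mean = 47.25 / 6 = 7.875
Suspect mean = 31.28 / 4 = 7.82
Scene sample variance s_s^2 = 0.05983
Suspect sample variance s_c^2 = 0.076467
Pooled variance = ((n_s-1)*s_s^2 + (n_c-1)*s_c^2) / (n_s + n_c - 2) = 0.066069
Pooled SD = sqrt(0.066069) = 0.257039
Mean difference = 0.055
|d| = |0.055| / 0.257039 = 0.214

0.214


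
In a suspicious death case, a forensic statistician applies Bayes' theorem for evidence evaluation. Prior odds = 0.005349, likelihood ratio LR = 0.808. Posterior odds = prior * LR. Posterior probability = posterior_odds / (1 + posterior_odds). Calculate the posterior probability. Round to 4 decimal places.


Bayesian evidence evaluation:
Posterior odds = prior_odds * LR = 0.005349 * 0.808 = 0.004321992
Posterior probability = posterior_odds / (1 + posterior_odds)
= 0.004321992 / (1 + 0.004321992)
= 0.004321992 / 1.004321992
= 0.0043

0.0043


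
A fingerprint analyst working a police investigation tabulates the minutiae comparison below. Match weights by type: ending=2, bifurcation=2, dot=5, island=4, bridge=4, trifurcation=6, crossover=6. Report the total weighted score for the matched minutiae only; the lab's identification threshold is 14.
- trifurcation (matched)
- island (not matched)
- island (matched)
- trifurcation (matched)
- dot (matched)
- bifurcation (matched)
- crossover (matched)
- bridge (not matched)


Weighted minutiae match score:
  trifurcation: matched, +6 (running total 6)
  island: not matched, +0
  island: matched, +4 (running total 10)
  trifurcation: matched, +6 (running total 16)
  dot: matched, +5 (running total 21)
  bifurcation: matched, +2 (running total 23)
  crossover: matched, +6 (running total 29)
  bridge: not matched, +0
Total score = 29
Threshold = 14; verdict = identification

29


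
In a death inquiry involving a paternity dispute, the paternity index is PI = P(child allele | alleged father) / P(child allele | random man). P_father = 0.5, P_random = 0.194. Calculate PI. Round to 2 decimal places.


Paternity Index calculation:
PI = P(allele|father) / P(allele|random)
PI = 0.5 / 0.194
PI = 2.58

2.58


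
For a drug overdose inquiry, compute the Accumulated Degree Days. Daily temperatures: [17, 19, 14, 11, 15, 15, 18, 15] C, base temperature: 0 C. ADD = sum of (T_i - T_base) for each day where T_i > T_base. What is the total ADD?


Computing ADD day by day:
Day 1: max(0, 17 - 0) = 17
Day 2: max(0, 19 - 0) = 19
Day 3: max(0, 14 - 0) = 14
Day 4: max(0, 11 - 0) = 11
Day 5: max(0, 15 - 0) = 15
Day 6: max(0, 15 - 0) = 15
Day 7: max(0, 18 - 0) = 18
Day 8: max(0, 15 - 0) = 15
Total ADD = 124

124


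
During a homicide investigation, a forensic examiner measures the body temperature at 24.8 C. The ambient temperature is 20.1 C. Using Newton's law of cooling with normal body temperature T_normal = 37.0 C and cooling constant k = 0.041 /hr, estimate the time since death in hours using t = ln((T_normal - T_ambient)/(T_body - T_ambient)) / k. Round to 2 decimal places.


Using Newton's law of cooling:
t = ln((T_normal - T_ambient) / (T_body - T_ambient)) / k
T_normal - T_ambient = 16.9
T_body - T_ambient = 4.7
Ratio = 3.595745
ln(ratio) = 1.279751
t = 1.279751 / 0.041 = 31.21 hours

31.21


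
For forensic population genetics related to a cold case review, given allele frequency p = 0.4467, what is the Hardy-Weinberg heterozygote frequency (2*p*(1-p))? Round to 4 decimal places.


Hardy-Weinberg heterozygote frequency:
q = 1 - p = 1 - 0.4467 = 0.5533
2pq = 2 * 0.4467 * 0.5533 = 0.4943

0.4943


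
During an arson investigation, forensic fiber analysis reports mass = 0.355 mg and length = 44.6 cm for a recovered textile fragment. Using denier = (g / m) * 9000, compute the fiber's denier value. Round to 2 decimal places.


Denier calculation:
Mass in grams = 0.355 mg / 1000 = 0.000355 g
Length in meters = 44.6 cm / 100 = 0.446 m
Linear density = mass / length = 0.000355 / 0.446 = 0.00079596 g/m
Denier = (g/m) * 9000 = 0.00079596 * 9000 = 7.16

7.16


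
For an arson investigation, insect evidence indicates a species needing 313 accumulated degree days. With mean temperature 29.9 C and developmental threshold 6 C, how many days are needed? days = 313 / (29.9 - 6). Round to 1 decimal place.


Insect development time:
Effective temperature = avg_temp - T_base = 29.9 - 6 = 23.9 C
Days = ADD / effective_temp = 313 / 23.9 = 13.1 days

13.1


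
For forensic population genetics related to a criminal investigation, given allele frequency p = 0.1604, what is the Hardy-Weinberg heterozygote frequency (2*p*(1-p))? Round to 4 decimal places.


Hardy-Weinberg heterozygote frequency:
q = 1 - p = 1 - 0.1604 = 0.8396
2pq = 2 * 0.1604 * 0.8396 = 0.2693

0.2693


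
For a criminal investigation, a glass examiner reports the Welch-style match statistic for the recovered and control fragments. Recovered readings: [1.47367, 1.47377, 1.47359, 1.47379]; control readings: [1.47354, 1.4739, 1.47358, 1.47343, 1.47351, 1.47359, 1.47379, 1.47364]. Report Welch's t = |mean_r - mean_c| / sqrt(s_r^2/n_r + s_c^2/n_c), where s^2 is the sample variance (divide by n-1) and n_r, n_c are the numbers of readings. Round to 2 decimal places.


Welch's t-criterion for glass RI comparison:
Recovered mean = sum / n_r = 5.89482 / 4 = 1.473705
Control mean = sum / n_c = 11.78898 / 8 = 1.4736225
Recovered sample variance s_r^2 = 8.63333e-09
Control sample variance s_c^2 = 2.35357e-08
Welch SE (unpooled) = sqrt(s_r^2/n_r + s_c^2/n_c) = sqrt(2.15833e-09 + 2.94196e-09) = sqrt(5.10029e-09) = 7.14163e-05
|mean_r - mean_c| = 8.25e-05
t = 8.25e-05 / 7.14163e-05 = 1.16

1.16


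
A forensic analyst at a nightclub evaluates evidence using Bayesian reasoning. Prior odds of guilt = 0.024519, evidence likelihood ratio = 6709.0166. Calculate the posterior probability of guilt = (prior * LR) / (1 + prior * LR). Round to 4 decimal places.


Bayesian evidence evaluation:
Posterior odds = prior_odds * LR = 0.024519 * 6709.0166 = 164.4984
Posterior probability = posterior_odds / (1 + posterior_odds)
= 164.4984 / (1 + 164.4984)
= 164.4984 / 165.4984
= 0.9940

0.9940


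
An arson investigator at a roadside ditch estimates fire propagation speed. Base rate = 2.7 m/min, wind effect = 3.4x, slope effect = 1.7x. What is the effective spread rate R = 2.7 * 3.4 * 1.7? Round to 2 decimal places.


Fire spread rate calculation:
R = R0 * wind_factor * slope_factor
= 2.7 * 3.4 * 1.7
= 9.18 * 1.7
= 15.61 m/min

15.61


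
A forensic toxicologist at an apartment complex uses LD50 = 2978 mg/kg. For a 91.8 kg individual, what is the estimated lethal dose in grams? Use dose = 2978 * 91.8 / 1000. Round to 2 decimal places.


Lethal dose calculation:
Lethal dose = LD50 * body_weight / 1000
= 2978 * 91.8 / 1000
= 273380.4 / 1000
= 273.38 g

273.38


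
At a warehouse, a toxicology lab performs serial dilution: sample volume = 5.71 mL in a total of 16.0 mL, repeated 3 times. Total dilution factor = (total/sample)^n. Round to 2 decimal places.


Dilution factor calculation:
Single dilution = V_total / V_sample = 16.0 / 5.71 ≈ 2.802102
Number of dilutions = 3
Total DF = (16.0 / 5.71)^3 (full precision, rounded at the end) = 22.00

22.00


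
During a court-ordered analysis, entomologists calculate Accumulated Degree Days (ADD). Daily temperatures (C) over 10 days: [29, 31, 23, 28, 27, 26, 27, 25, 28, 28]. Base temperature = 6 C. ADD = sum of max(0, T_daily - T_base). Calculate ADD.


Computing ADD day by day:
Day 1: max(0, 29 - 6) = 23
Day 2: max(0, 31 - 6) = 25
Day 3: max(0, 23 - 6) = 17
Day 4: max(0, 28 - 6) = 22
Day 5: max(0, 27 - 6) = 21
Day 6: max(0, 26 - 6) = 20
Day 7: max(0, 27 - 6) = 21
Day 8: max(0, 25 - 6) = 19
Day 9: max(0, 28 - 6) = 22
Day 10: max(0, 28 - 6) = 22
Total ADD = 212

212


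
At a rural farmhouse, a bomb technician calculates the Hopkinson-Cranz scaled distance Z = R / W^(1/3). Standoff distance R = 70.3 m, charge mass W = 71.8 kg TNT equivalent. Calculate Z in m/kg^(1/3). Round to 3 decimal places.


Scaled distance calculation:
W^(1/3) = 71.8^(1/3) = 4.156312
Z = R / W^(1/3) = 70.3 / 4.156312
Z = 16.914 m/kg^(1/3)

16.914


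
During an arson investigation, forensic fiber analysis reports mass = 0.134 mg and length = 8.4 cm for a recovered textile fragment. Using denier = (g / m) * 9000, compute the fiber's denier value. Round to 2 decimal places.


Denier calculation:
Mass in grams = 0.134 mg / 1000 = 0.000134 g
Length in meters = 8.4 cm / 100 = 0.084 m
Linear density = mass / length = 0.000134 / 0.084 = 0.00159524 g/m
Denier = (g/m) * 9000 = 0.00159524 * 9000 = 14.36

14.36


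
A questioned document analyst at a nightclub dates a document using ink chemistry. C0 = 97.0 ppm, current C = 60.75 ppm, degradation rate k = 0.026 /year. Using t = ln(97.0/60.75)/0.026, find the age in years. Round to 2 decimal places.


Document age estimation:
C0/C = 97.0 / 60.75 = 1.596708
ln(C0/C) = 0.467944
t = 0.467944 / 0.026 = 18.00 years

18.00


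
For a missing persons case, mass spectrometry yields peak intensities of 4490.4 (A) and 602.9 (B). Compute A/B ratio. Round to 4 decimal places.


Spectral peak ratio:
Peak A = 4490.4 counts
Peak B = 602.9 counts
Ratio = 4490.4 / 602.9 = 7.4480

7.4480


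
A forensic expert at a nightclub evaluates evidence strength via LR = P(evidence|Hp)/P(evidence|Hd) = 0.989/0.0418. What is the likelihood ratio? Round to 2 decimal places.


Likelihood ratio calculation:
LR = P(E|Hp) / P(E|Hd)
LR = 0.989 / 0.0418
LR = 23.66

23.66


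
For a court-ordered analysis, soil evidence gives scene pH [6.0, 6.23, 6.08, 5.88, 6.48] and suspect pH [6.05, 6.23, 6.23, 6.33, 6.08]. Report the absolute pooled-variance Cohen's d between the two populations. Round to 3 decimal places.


Pooled-variance Cohen's d for soil pH comparison:
Scene mean = 30.67 / 5 = 6.134
Suspect mean = 30.92 / 5 = 6.184
Scene sample variance s_s^2 = 0.05358
Suspect sample variance s_c^2 = 0.01358
Pooled variance = ((n_s-1)*s_s^2 + (n_c-1)*s_c^2) / (n_s + n_c - 2) = 0.03358
Pooled SD = sqrt(0.03358) = 0.183248
Mean difference = -0.05
|d| = |-0.05| / 0.183248 = 0.273

0.273


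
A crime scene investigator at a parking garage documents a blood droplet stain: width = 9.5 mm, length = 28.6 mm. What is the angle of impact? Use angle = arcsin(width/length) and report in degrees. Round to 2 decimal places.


Blood spatter impact angle calculation:
width / length = 9.5 / 28.6 = 0.332168
angle = arcsin(0.332168)
angle = 19.40 degrees

19.40


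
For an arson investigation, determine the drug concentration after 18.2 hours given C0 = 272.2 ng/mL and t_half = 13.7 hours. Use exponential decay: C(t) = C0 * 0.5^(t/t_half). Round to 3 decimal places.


Drug concentration decay:
Number of half-lives = t / t_half = 18.2 / 13.7 = 1.328467
Decay factor = 0.5^1.328467 = 0.39819113
C(t) = 272.2 * 0.39819113 = 108.388 ng/mL

108.388


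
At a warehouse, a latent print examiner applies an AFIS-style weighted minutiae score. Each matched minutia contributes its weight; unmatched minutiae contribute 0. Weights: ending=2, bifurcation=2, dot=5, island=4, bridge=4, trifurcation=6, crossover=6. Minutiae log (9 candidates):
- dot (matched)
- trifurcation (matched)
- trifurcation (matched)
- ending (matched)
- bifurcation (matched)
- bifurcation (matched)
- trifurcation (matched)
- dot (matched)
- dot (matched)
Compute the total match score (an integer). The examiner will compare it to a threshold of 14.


Weighted minutiae match score:
  dot: matched, +5 (running total 5)
  trifurcation: matched, +6 (running total 11)
  trifurcation: matched, +6 (running total 17)
  ending: matched, +2 (running total 19)
  bifurcation: matched, +2 (running total 21)
  bifurcation: matched, +2 (running total 23)
  trifurcation: matched, +6 (running total 29)
  dot: matched, +5 (running total 34)
  dot: matched, +5 (running total 39)
Total score = 39
Threshold = 14; verdict = identification

39


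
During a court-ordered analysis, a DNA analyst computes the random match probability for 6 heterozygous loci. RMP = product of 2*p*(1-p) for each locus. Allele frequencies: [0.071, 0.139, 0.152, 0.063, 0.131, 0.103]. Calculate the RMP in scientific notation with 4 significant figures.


Computing RMP for 6 loci:
Locus 1: 2 * 0.071 * 0.929 = 0.131918
Locus 2: 2 * 0.139 * 0.861 = 0.239358
Locus 3: 2 * 0.152 * 0.848 = 0.257792
Locus 4: 2 * 0.063 * 0.937 = 0.118062
Locus 5: 2 * 0.131 * 0.869 = 0.227678
Locus 6: 2 * 0.103 * 0.897 = 0.184782
RMP = 4.043e-05

4.043e-05


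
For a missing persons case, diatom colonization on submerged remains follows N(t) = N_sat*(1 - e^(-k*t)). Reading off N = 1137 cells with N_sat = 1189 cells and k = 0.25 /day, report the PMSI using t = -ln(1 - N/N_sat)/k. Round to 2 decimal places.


PMSI from diatom colonization curve:
N / N_sat = 1137 / 1189 = 0.956266
1 - N/N_sat = 0.043734
ln(1 - N/N_sat) = -3.129629
t = -ln(1 - N/N_sat) / k = -(-3.129629) / 0.25 = 12.52 days

12.52


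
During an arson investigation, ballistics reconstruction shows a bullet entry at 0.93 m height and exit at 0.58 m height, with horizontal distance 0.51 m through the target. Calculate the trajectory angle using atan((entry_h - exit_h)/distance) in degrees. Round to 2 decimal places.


Bullet trajectory angle:
Height difference = 0.93 - 0.58 = 0.35 m
angle = atan(0.35 / 0.51)
angle = atan(0.686275)
angle = 34.46 degrees

34.46


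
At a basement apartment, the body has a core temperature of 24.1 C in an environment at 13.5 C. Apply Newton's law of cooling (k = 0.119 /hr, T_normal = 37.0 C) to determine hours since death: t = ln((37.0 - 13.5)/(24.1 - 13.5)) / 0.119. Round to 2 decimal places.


Using Newton's law of cooling:
t = ln((T_normal - T_ambient) / (T_body - T_ambient)) / k
T_normal - T_ambient = 23.5
T_body - T_ambient = 10.6
Ratio = 2.216981
ln(ratio) = 0.796146
t = 0.796146 / 0.119 = 6.69 hours

6.69


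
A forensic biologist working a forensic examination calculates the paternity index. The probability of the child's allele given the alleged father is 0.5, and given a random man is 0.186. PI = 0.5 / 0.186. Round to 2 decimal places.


Paternity Index calculation:
PI = P(allele|father) / P(allele|random)
PI = 0.5 / 0.186
PI = 2.69

2.69


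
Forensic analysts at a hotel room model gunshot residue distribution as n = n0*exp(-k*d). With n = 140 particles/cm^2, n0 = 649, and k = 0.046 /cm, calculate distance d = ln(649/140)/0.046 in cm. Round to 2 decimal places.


GSR distance calculation:
n0/n = 649 / 140 = 4.635714
ln(n0/n) = 1.53379
d = 1.53379 / 0.046 = 33.34 cm

33.34


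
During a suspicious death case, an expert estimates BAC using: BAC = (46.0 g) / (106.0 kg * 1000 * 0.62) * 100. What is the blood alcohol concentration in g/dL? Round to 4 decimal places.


Applying the Widmark formula:
BAC = (dose_g / (body_wt * 1000 * r)) * 100
Denominator = 106.0 * 1000 * 0.62 = 65720
BAC = (46.0 / 65720) * 100
BAC = 0.0700 g/dL

0.0700


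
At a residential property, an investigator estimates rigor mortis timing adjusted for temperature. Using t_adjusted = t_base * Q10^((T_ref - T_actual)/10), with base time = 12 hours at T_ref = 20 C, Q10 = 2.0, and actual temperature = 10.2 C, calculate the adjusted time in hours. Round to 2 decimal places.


Rigor mortis time adjustment:
Exponent = (T_ref - T_actual) / 10 = (20 - 10.2) / 10 = 0.98
Q10 factor = 2.0^0.98 = 1.97247
t_adjusted = 12 * 1.97247 = 23.67 hours

23.67


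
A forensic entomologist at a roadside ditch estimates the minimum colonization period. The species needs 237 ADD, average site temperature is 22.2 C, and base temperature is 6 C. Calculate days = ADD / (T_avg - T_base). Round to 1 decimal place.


Insect development time:
Effective temperature = avg_temp - T_base = 22.2 - 6 = 16.2 C
Days = ADD / effective_temp = 237 / 16.2 = 14.6 days

14.6


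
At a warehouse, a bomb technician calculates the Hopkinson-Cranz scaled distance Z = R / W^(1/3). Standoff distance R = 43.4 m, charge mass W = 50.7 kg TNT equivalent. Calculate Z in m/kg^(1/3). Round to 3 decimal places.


Scaled distance calculation:
W^(1/3) = 50.7^(1/3) = 3.701144
Z = R / W^(1/3) = 43.4 / 3.701144
Z = 11.726 m/kg^(1/3)

11.726


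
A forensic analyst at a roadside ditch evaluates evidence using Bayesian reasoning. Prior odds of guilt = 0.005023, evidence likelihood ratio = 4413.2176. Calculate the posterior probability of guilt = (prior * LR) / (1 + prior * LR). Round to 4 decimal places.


Bayesian evidence evaluation:
Posterior odds = prior_odds * LR = 0.005023 * 4413.2176 = 22.16759
Posterior probability = posterior_odds / (1 + posterior_odds)
= 22.16759 / (1 + 22.16759)
= 22.16759 / 23.16759
= 0.9568

0.9568


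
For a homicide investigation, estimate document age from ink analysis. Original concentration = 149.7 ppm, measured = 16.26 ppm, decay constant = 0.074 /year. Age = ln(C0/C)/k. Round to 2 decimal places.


Document age estimation:
C0/C = 149.7 / 16.26 = 9.206642
ln(C0/C) = 2.219925
t = 2.219925 / 0.074 = 30.00 years

30.00


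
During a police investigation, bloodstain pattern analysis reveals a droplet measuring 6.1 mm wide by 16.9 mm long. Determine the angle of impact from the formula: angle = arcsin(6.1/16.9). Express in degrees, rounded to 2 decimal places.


Blood spatter impact angle calculation:
width / length = 6.1 / 16.9 = 0.360947
angle = arcsin(0.360947)
angle = 21.16 degrees

21.16


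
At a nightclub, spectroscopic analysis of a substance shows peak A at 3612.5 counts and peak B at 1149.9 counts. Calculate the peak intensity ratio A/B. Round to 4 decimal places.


Spectral peak ratio:
Peak A = 3612.5 counts
Peak B = 1149.9 counts
Ratio = 3612.5 / 1149.9 = 3.1416

3.1416


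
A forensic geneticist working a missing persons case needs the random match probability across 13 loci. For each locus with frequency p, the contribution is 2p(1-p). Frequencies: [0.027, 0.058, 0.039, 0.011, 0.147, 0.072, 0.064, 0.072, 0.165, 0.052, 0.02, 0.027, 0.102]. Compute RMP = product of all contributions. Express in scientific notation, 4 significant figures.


Computing RMP for 13 loci:
Locus 1: 2 * 0.027 * 0.973 = 0.052542
Locus 2: 2 * 0.058 * 0.942 = 0.109272
Locus 3: 2 * 0.039 * 0.961 = 0.074958
Locus 4: 2 * 0.011 * 0.989 = 0.021758
Locus 5: 2 * 0.147 * 0.853 = 0.250782
Locus 6: 2 * 0.072 * 0.928 = 0.133632
Locus 7: 2 * 0.064 * 0.936 = 0.119808
Locus 8: 2 * 0.072 * 0.928 = 0.133632
Locus 9: 2 * 0.165 * 0.835 = 0.27555
Locus 10: 2 * 0.052 * 0.948 = 0.098592
Locus 11: 2 * 0.02 * 0.98 = 0.0392
Locus 12: 2 * 0.027 * 0.973 = 0.052542
Locus 13: 2 * 0.102 * 0.898 = 0.183192
RMP = 5.150e-14

5.150e-14


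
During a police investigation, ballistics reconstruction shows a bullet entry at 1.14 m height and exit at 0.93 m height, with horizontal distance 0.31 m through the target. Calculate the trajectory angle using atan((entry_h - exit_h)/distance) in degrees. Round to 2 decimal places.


Bullet trajectory angle:
Height difference = 1.14 - 0.93 = 0.21 m
angle = atan(0.21 / 0.31)
angle = atan(0.677419)
angle = 34.11 degrees

34.11


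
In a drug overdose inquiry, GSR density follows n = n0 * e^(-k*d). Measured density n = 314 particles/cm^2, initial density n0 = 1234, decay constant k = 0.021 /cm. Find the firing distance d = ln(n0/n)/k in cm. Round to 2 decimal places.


GSR distance calculation:
n0/n = 1234 / 314 = 3.929936
ln(n0/n) = 1.368623
d = 1.368623 / 0.021 = 65.17 cm

65.17


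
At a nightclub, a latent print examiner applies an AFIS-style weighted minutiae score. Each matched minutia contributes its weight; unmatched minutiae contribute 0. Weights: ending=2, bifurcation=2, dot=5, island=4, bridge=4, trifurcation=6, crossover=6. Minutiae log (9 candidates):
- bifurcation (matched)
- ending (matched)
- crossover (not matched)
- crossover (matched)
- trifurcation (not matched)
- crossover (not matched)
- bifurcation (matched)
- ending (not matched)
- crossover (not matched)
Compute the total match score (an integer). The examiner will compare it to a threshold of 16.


Weighted minutiae match score:
  bifurcation: matched, +2 (running total 2)
  ending: matched, +2 (running total 4)
  crossover: not matched, +0
  crossover: matched, +6 (running total 10)
  trifurcation: not matched, +0
  crossover: not matched, +0
  bifurcation: matched, +2 (running total 12)
  ending: not matched, +0
  crossover: not matched, +0
Total score = 12
Threshold = 16; verdict = inconclusive

12


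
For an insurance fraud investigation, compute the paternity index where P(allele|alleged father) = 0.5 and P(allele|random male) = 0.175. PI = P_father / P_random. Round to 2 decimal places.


Paternity Index calculation:
PI = P(allele|father) / P(allele|random)
PI = 0.5 / 0.175
PI = 2.86

2.86


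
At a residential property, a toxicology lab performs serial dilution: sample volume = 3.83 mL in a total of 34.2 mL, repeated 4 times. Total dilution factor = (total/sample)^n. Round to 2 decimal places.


Dilution factor calculation:
Single dilution = V_total / V_sample = 34.2 / 3.83 ≈ 8.929504
Number of dilutions = 4
Total DF = (34.2 / 3.83)^4 (full precision, rounded at the end) = 6357.84

6357.84


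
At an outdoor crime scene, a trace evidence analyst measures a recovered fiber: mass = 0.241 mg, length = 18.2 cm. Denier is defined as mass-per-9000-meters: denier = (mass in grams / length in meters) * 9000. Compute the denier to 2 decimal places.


Denier calculation:
Mass in grams = 0.241 mg / 1000 = 0.000241 g
Length in meters = 18.2 cm / 100 = 0.182 m
Linear density = mass / length = 0.000241 / 0.182 = 0.00132418 g/m
Denier = (g/m) * 9000 = 0.00132418 * 9000 = 11.92

11.92


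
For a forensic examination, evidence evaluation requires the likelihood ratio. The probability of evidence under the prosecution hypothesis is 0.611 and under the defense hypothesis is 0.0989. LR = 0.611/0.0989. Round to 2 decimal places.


Likelihood ratio calculation:
LR = P(E|Hp) / P(E|Hd)
LR = 0.611 / 0.0989
LR = 6.18

6.18


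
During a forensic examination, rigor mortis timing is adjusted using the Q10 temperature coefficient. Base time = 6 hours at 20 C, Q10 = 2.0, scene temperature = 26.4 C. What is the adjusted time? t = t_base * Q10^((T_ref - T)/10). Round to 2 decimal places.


Rigor mortis time adjustment:
Exponent = (T_ref - T_actual) / 10 = (20 - 26.4) / 10 = -0.64
Q10 factor = 2.0^-0.64 = 0.64171
t_adjusted = 6 * 0.64171 = 3.85 hours

3.85


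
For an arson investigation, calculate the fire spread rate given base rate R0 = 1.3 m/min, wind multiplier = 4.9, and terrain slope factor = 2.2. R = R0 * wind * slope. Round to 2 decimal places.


Fire spread rate calculation:
R = R0 * wind_factor * slope_factor
= 1.3 * 4.9 * 2.2
= 6.37 * 2.2
= 14.01 m/min

14.01


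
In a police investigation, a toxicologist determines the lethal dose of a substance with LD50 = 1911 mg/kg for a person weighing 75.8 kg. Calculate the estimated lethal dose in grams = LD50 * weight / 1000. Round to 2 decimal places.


Lethal dose calculation:
Lethal dose = LD50 * body_weight / 1000
= 1911 * 75.8 / 1000
= 144853.8 / 1000
= 144.85 g

144.85


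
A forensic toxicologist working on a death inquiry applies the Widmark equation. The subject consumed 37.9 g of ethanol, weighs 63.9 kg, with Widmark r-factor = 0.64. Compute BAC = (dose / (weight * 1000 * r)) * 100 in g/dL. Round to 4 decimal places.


Applying the Widmark formula:
BAC = (dose_g / (body_wt * 1000 * r)) * 100
Denominator = 63.9 * 1000 * 0.64 = 40896
BAC = (37.9 / 40896) * 100
BAC = 0.0927 g/dL

0.0927


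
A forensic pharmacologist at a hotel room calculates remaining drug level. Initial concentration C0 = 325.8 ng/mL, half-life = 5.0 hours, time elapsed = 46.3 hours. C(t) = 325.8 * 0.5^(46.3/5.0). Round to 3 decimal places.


Drug concentration decay:
Number of half-lives = t / t_half = 46.3 / 5.0 = 9.26
Decay factor = 0.5^9.26 = 0.00163103
C(t) = 325.8 * 0.00163103 = 0.531 ng/mL

0.531


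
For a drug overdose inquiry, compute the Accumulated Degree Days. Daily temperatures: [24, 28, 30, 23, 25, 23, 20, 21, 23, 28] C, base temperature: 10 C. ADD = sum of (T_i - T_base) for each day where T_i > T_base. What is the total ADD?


Computing ADD day by day:
Day 1: max(0, 24 - 10) = 14
Day 2: max(0, 28 - 10) = 18
Day 3: max(0, 30 - 10) = 20
Day 4: max(0, 23 - 10) = 13
Day 5: max(0, 25 - 10) = 15
Day 6: max(0, 23 - 10) = 13
Day 7: max(0, 20 - 10) = 10
Day 8: max(0, 21 - 10) = 11
Day 9: max(0, 23 - 10) = 13
Day 10: max(0, 28 - 10) = 18
Total ADD = 145

145


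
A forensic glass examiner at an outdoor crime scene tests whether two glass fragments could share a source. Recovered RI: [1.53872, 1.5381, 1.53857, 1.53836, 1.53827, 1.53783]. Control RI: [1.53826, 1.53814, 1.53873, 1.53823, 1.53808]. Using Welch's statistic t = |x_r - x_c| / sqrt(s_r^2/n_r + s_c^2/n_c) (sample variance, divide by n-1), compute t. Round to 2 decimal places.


Welch's t-criterion for glass RI comparison:
Recovered mean = sum / n_r = 9.22985 / 6 = 1.5383083
Control mean = sum / n_c = 7.69144 / 5 = 1.538288
Recovered sample variance s_r^2 = 1.02857e-07
Control sample variance s_c^2 = 6.617e-08
Welch SE (unpooled) = sqrt(s_r^2/n_r + s_c^2/n_c) = sqrt(1.71428e-08 + 1.3234e-08) = sqrt(3.03768e-08) = 0.000174289
|mean_r - mean_c| = 2.03333e-05
t = 2.03333e-05 / 0.000174289 = 0.12

0.12


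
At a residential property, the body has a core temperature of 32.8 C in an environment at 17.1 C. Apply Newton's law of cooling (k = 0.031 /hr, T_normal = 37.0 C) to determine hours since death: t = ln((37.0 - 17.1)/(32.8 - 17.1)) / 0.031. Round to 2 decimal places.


Using Newton's law of cooling:
t = ln((T_normal - T_ambient) / (T_body - T_ambient)) / k
T_normal - T_ambient = 19.9
T_body - T_ambient = 15.7
Ratio = 1.267516
ln(ratio) = 0.237059
t = 0.237059 / 0.031 = 7.65 hours

7.65


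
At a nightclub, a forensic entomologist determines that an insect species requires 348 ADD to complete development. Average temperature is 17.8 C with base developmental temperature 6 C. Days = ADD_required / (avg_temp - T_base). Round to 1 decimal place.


Insect development time:
Effective temperature = avg_temp - T_base = 17.8 - 6 = 11.8 C
Days = ADD / effective_temp = 348 / 11.8 = 29.5 days

29.5


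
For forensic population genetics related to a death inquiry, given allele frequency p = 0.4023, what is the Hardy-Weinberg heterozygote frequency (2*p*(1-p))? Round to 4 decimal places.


Hardy-Weinberg heterozygote frequency:
q = 1 - p = 1 - 0.4023 = 0.5977
2pq = 2 * 0.4023 * 0.5977 = 0.4809

0.4809


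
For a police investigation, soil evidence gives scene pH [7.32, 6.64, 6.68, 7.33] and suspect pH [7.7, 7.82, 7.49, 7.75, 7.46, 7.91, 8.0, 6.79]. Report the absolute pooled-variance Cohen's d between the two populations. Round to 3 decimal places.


Pooled-variance Cohen's d for soil pH comparison:
Scene mean = 27.97 / 4 = 6.9925
Suspect mean = 60.92 / 8 = 7.615
Scene sample variance s_s^2 = 0.147692
Suspect sample variance s_c^2 = 0.146143
Pooled variance = ((n_s-1)*s_s^2 + (n_c-1)*s_c^2) / (n_s + n_c - 2) = 0.146608
Pooled SD = sqrt(0.146608) = 0.382894
Mean difference = -0.6225
|d| = |-0.6225| / 0.382894 = 1.626

1.626


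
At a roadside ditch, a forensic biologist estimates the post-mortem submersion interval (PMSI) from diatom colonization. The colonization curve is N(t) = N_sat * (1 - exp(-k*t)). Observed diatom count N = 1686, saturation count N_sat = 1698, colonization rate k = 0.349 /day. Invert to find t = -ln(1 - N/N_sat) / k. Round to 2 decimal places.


PMSI from diatom colonization curve:
N / N_sat = 1686 / 1698 = 0.992933
1 - N/N_sat = 0.007067
ln(1 - N/N_sat) = -4.952319
t = -ln(1 - N/N_sat) / k = -(-4.952319) / 0.349 = 14.19 days

14.19


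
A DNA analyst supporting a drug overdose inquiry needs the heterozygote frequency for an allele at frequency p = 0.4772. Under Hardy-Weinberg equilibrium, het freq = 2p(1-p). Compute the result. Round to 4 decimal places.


Hardy-Weinberg heterozygote frequency:
q = 1 - p = 1 - 0.4772 = 0.5228
2pq = 2 * 0.4772 * 0.5228 = 0.4990

0.4990


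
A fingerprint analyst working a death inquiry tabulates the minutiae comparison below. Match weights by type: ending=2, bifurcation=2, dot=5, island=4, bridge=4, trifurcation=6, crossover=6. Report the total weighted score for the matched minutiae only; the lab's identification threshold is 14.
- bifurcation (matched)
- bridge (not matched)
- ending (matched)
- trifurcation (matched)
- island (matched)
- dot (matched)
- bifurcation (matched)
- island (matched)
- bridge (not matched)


Weighted minutiae match score:
  bifurcation: matched, +2 (running total 2)
  bridge: not matched, +0
  ending: matched, +2 (running total 4)
  trifurcation: matched, +6 (running total 10)
  island: matched, +4 (running total 14)
  dot: matched, +5 (running total 19)
  bifurcation: matched, +2 (running total 21)
  island: matched, +4 (running total 25)
  bridge: not matched, +0
Total score = 25
Threshold = 14; verdict = identification

25


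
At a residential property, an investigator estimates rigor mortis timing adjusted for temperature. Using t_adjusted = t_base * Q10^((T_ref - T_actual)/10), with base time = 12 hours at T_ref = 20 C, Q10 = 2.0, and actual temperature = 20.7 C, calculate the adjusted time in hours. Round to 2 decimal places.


Rigor mortis time adjustment:
Exponent = (T_ref - T_actual) / 10 = (20 - 20.7) / 10 = -0.07
Q10 factor = 2.0^-0.07 = 0.95264
t_adjusted = 12 * 0.95264 = 11.43 hours

11.43


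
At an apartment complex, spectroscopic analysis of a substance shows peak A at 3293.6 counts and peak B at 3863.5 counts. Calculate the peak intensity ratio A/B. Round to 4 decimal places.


Spectral peak ratio:
Peak A = 3293.6 counts
Peak B = 3863.5 counts
Ratio = 3293.6 / 3863.5 = 0.8525

0.8525


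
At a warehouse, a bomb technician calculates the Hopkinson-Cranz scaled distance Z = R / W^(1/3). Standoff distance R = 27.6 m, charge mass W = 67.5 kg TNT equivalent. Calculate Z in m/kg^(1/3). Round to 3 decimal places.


Scaled distance calculation:
W^(1/3) = 67.5^(1/3) = 4.071626
Z = R / W^(1/3) = 27.6 / 4.071626
Z = 6.779 m/kg^(1/3)

6.779


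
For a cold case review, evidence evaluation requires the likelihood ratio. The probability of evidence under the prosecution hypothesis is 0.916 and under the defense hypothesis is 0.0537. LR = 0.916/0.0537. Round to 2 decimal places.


Likelihood ratio calculation:
LR = P(E|Hp) / P(E|Hd)
LR = 0.916 / 0.0537
LR = 17.06

17.06


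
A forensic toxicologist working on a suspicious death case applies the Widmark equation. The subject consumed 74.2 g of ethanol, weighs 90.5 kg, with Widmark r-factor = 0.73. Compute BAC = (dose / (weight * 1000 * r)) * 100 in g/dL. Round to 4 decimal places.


Applying the Widmark formula:
BAC = (dose_g / (body_wt * 1000 * r)) * 100
Denominator = 90.5 * 1000 * 0.73 = 66065
BAC = (74.2 / 66065) * 100
BAC = 0.1123 g/dL

0.1123


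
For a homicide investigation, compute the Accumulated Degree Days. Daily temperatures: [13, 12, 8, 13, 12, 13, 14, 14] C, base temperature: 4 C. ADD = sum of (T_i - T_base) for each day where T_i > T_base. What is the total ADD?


Computing ADD day by day:
Day 1: max(0, 13 - 4) = 9
Day 2: max(0, 12 - 4) = 8
Day 3: max(0, 8 - 4) = 4
Day 4: max(0, 13 - 4) = 9
Day 5: max(0, 12 - 4) = 8
Day 6: max(0, 13 - 4) = 9
Day 7: max(0, 14 - 4) = 10
Day 8: max(0, 14 - 4) = 10
Total ADD = 67

67


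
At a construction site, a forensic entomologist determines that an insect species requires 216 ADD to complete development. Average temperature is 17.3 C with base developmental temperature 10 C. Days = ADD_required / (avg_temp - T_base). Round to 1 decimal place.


Insect development time:
Effective temperature = avg_temp - T_base = 17.3 - 10 = 7.3 C
Days = ADD / effective_temp = 216 / 7.3 = 29.6 days

29.6
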